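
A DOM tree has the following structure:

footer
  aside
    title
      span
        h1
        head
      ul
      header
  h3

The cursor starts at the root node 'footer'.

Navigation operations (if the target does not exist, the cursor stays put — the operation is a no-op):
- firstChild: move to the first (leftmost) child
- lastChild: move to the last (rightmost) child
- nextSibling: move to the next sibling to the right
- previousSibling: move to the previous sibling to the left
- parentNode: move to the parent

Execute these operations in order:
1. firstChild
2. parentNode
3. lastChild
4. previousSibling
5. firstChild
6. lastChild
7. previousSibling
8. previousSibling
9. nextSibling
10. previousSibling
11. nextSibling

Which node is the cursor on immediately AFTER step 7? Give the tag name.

After 1 (firstChild): aside
After 2 (parentNode): footer
After 3 (lastChild): h3
After 4 (previousSibling): aside
After 5 (firstChild): title
After 6 (lastChild): header
After 7 (previousSibling): ul

Answer: ul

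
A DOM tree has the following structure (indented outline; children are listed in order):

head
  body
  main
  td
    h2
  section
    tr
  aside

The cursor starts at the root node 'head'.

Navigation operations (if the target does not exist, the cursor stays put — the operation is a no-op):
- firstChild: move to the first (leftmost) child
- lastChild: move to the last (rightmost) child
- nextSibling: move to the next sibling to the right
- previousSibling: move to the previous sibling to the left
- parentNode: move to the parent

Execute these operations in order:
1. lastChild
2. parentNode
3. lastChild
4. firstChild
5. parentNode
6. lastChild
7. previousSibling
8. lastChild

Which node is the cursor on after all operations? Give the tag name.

Answer: tr

Derivation:
After 1 (lastChild): aside
After 2 (parentNode): head
After 3 (lastChild): aside
After 4 (firstChild): aside (no-op, stayed)
After 5 (parentNode): head
After 6 (lastChild): aside
After 7 (previousSibling): section
After 8 (lastChild): tr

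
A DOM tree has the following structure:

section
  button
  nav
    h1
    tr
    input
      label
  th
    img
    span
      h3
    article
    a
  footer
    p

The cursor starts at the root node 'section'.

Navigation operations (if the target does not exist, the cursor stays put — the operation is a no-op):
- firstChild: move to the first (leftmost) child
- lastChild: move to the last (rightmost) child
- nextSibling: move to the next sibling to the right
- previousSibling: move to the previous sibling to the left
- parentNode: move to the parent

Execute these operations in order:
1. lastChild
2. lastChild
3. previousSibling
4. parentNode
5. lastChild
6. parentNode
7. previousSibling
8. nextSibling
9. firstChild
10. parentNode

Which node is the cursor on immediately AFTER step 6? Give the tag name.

Answer: footer

Derivation:
After 1 (lastChild): footer
After 2 (lastChild): p
After 3 (previousSibling): p (no-op, stayed)
After 4 (parentNode): footer
After 5 (lastChild): p
After 6 (parentNode): footer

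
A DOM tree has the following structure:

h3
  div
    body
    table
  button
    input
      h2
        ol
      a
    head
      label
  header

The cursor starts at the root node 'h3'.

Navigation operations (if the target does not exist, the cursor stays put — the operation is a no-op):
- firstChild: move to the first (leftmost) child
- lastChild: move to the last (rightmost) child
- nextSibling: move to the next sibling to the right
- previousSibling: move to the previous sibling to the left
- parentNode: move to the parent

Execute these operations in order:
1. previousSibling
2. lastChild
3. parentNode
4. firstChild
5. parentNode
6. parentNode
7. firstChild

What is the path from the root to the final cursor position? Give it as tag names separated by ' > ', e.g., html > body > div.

After 1 (previousSibling): h3 (no-op, stayed)
After 2 (lastChild): header
After 3 (parentNode): h3
After 4 (firstChild): div
After 5 (parentNode): h3
After 6 (parentNode): h3 (no-op, stayed)
After 7 (firstChild): div

Answer: h3 > div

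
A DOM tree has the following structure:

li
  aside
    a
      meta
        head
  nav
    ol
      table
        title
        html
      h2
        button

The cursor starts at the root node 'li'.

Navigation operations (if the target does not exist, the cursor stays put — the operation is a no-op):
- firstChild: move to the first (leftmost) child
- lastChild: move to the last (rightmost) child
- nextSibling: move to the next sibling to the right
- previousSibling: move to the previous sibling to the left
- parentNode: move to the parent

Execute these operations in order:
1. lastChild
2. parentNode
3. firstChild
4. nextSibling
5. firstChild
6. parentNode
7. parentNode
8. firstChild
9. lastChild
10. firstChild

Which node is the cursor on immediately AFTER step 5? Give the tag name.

Answer: ol

Derivation:
After 1 (lastChild): nav
After 2 (parentNode): li
After 3 (firstChild): aside
After 4 (nextSibling): nav
After 5 (firstChild): ol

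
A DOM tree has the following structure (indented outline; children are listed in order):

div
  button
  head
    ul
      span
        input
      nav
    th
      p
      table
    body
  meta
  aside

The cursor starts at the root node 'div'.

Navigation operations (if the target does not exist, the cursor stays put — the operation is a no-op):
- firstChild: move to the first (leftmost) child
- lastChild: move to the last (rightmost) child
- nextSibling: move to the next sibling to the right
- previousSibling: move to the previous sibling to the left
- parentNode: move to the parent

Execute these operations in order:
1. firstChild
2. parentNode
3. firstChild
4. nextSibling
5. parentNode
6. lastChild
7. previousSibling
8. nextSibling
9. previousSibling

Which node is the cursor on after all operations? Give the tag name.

Answer: meta

Derivation:
After 1 (firstChild): button
After 2 (parentNode): div
After 3 (firstChild): button
After 4 (nextSibling): head
After 5 (parentNode): div
After 6 (lastChild): aside
After 7 (previousSibling): meta
After 8 (nextSibling): aside
After 9 (previousSibling): meta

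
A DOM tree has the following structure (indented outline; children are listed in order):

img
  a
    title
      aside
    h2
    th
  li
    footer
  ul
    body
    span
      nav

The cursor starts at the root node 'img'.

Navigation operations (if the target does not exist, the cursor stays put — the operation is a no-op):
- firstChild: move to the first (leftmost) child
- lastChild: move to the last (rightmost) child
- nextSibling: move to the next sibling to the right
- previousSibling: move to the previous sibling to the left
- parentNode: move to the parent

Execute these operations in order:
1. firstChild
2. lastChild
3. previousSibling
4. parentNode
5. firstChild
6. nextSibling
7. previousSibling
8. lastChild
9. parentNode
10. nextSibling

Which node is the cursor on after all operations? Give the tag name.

After 1 (firstChild): a
After 2 (lastChild): th
After 3 (previousSibling): h2
After 4 (parentNode): a
After 5 (firstChild): title
After 6 (nextSibling): h2
After 7 (previousSibling): title
After 8 (lastChild): aside
After 9 (parentNode): title
After 10 (nextSibling): h2

Answer: h2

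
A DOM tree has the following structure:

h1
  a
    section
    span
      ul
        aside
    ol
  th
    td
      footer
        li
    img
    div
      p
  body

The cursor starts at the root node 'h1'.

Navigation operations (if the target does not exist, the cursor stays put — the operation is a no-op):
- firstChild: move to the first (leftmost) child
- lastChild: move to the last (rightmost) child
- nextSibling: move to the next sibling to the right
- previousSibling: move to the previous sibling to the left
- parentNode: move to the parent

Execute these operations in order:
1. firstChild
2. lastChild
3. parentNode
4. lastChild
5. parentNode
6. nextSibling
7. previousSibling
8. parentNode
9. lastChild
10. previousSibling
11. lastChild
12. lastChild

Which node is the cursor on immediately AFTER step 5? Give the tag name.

Answer: a

Derivation:
After 1 (firstChild): a
After 2 (lastChild): ol
After 3 (parentNode): a
After 4 (lastChild): ol
After 5 (parentNode): a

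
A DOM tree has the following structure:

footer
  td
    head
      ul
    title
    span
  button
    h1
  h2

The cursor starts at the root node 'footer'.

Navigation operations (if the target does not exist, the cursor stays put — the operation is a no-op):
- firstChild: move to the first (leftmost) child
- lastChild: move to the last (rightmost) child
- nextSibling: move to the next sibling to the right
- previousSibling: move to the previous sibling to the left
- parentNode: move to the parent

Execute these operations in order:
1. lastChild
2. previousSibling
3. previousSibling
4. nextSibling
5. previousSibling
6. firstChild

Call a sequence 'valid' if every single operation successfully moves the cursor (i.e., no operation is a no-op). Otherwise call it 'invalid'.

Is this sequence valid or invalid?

After 1 (lastChild): h2
After 2 (previousSibling): button
After 3 (previousSibling): td
After 4 (nextSibling): button
After 5 (previousSibling): td
After 6 (firstChild): head

Answer: valid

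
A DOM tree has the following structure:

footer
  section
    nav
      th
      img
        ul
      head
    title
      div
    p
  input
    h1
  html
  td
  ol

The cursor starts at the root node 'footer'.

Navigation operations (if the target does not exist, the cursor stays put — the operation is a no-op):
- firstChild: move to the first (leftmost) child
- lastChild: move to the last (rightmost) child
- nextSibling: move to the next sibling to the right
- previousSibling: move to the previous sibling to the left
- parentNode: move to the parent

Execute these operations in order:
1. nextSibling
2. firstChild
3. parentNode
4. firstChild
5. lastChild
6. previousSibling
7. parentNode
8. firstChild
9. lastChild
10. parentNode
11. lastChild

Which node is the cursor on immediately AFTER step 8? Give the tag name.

After 1 (nextSibling): footer (no-op, stayed)
After 2 (firstChild): section
After 3 (parentNode): footer
After 4 (firstChild): section
After 5 (lastChild): p
After 6 (previousSibling): title
After 7 (parentNode): section
After 8 (firstChild): nav

Answer: nav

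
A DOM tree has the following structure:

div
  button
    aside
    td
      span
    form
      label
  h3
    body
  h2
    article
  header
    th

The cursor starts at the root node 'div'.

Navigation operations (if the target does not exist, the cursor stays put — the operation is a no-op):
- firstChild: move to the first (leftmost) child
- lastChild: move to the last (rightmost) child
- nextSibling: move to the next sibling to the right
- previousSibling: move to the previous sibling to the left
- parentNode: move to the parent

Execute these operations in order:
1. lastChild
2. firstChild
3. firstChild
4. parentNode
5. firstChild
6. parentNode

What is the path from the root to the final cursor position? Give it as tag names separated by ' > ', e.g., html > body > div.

Answer: div > header

Derivation:
After 1 (lastChild): header
After 2 (firstChild): th
After 3 (firstChild): th (no-op, stayed)
After 4 (parentNode): header
After 5 (firstChild): th
After 6 (parentNode): header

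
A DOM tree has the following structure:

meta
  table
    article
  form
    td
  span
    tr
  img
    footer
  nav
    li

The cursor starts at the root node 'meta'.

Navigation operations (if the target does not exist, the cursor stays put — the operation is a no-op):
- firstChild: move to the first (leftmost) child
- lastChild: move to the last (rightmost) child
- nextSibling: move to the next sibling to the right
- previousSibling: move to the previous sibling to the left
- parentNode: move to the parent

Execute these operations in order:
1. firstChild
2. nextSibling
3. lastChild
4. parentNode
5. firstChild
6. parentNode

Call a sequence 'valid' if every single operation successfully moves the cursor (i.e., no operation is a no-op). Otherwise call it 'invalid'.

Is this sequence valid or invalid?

After 1 (firstChild): table
After 2 (nextSibling): form
After 3 (lastChild): td
After 4 (parentNode): form
After 5 (firstChild): td
After 6 (parentNode): form

Answer: valid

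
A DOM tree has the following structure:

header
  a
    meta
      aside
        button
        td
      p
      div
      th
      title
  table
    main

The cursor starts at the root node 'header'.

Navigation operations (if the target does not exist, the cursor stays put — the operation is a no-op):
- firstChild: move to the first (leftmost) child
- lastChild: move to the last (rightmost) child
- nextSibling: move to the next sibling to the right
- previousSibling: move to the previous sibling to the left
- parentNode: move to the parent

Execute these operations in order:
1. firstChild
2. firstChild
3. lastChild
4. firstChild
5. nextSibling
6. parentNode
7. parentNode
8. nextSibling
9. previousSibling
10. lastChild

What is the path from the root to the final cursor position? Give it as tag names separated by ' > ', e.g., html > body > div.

Answer: header > a > meta

Derivation:
After 1 (firstChild): a
After 2 (firstChild): meta
After 3 (lastChild): title
After 4 (firstChild): title (no-op, stayed)
After 5 (nextSibling): title (no-op, stayed)
After 6 (parentNode): meta
After 7 (parentNode): a
After 8 (nextSibling): table
After 9 (previousSibling): a
After 10 (lastChild): meta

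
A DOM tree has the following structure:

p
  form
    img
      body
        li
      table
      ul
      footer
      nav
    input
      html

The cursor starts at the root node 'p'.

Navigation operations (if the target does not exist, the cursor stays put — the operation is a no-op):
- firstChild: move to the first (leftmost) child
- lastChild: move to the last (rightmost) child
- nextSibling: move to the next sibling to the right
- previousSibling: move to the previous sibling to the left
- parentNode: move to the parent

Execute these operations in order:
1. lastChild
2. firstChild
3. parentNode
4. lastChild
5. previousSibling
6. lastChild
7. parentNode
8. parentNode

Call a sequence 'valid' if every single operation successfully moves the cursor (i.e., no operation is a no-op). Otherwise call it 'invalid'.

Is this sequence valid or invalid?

Answer: valid

Derivation:
After 1 (lastChild): form
After 2 (firstChild): img
After 3 (parentNode): form
After 4 (lastChild): input
After 5 (previousSibling): img
After 6 (lastChild): nav
After 7 (parentNode): img
After 8 (parentNode): form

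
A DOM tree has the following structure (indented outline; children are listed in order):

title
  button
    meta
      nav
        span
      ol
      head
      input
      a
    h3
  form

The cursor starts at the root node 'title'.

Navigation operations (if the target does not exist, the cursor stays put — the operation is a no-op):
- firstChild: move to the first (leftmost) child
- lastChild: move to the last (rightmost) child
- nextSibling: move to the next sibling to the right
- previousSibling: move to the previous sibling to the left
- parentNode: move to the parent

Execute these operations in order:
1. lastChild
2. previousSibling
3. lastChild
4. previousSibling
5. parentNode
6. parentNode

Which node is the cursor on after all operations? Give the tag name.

Answer: title

Derivation:
After 1 (lastChild): form
After 2 (previousSibling): button
After 3 (lastChild): h3
After 4 (previousSibling): meta
After 5 (parentNode): button
After 6 (parentNode): title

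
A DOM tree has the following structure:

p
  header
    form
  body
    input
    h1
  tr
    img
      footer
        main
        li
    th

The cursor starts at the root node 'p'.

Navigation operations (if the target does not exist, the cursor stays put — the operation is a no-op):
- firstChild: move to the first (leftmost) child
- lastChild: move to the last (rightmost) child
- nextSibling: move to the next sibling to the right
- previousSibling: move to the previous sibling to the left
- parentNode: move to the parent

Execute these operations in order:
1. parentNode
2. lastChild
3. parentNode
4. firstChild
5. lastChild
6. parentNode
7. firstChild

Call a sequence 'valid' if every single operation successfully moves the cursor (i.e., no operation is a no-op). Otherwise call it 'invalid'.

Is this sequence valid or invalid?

After 1 (parentNode): p (no-op, stayed)
After 2 (lastChild): tr
After 3 (parentNode): p
After 4 (firstChild): header
After 5 (lastChild): form
After 6 (parentNode): header
After 7 (firstChild): form

Answer: invalid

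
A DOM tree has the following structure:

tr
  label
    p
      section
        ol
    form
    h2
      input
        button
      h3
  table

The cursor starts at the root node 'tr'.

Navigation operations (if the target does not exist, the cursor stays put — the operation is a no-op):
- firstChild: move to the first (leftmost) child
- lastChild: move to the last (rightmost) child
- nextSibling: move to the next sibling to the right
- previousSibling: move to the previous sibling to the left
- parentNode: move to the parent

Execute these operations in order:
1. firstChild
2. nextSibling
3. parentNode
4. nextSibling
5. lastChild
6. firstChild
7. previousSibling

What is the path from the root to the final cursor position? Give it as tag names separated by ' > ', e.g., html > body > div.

After 1 (firstChild): label
After 2 (nextSibling): table
After 3 (parentNode): tr
After 4 (nextSibling): tr (no-op, stayed)
After 5 (lastChild): table
After 6 (firstChild): table (no-op, stayed)
After 7 (previousSibling): label

Answer: tr > label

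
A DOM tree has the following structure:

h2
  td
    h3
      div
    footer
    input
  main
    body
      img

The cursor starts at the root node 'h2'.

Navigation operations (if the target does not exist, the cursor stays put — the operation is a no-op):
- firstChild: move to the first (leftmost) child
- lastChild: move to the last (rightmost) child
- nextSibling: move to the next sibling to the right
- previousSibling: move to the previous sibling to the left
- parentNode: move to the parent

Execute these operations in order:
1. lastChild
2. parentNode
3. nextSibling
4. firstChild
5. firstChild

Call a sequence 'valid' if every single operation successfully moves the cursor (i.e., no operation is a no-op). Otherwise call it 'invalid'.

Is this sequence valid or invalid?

After 1 (lastChild): main
After 2 (parentNode): h2
After 3 (nextSibling): h2 (no-op, stayed)
After 4 (firstChild): td
After 5 (firstChild): h3

Answer: invalid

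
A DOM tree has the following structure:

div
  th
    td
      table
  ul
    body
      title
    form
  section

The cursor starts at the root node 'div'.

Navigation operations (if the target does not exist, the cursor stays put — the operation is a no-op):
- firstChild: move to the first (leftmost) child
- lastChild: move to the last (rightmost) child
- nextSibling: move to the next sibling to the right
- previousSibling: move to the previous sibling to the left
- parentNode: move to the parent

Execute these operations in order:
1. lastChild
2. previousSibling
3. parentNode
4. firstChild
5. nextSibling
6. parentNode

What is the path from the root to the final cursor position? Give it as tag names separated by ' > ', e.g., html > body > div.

After 1 (lastChild): section
After 2 (previousSibling): ul
After 3 (parentNode): div
After 4 (firstChild): th
After 5 (nextSibling): ul
After 6 (parentNode): div

Answer: div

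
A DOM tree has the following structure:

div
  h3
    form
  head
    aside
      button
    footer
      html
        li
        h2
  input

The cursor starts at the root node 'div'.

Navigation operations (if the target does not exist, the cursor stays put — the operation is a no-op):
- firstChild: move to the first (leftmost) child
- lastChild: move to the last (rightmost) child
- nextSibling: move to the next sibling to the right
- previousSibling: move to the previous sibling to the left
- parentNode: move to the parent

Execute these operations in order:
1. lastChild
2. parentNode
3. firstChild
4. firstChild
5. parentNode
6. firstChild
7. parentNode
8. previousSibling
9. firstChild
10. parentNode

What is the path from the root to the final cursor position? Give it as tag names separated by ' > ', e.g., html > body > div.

After 1 (lastChild): input
After 2 (parentNode): div
After 3 (firstChild): h3
After 4 (firstChild): form
After 5 (parentNode): h3
After 6 (firstChild): form
After 7 (parentNode): h3
After 8 (previousSibling): h3 (no-op, stayed)
After 9 (firstChild): form
After 10 (parentNode): h3

Answer: div > h3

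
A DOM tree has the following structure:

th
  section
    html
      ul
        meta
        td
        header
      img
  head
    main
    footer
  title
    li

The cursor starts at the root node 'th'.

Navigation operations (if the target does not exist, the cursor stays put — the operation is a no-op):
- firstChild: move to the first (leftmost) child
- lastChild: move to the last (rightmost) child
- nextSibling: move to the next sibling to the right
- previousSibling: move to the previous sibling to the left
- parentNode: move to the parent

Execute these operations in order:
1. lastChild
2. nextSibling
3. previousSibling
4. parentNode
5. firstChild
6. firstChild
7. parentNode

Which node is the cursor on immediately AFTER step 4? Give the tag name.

Answer: th

Derivation:
After 1 (lastChild): title
After 2 (nextSibling): title (no-op, stayed)
After 3 (previousSibling): head
After 4 (parentNode): th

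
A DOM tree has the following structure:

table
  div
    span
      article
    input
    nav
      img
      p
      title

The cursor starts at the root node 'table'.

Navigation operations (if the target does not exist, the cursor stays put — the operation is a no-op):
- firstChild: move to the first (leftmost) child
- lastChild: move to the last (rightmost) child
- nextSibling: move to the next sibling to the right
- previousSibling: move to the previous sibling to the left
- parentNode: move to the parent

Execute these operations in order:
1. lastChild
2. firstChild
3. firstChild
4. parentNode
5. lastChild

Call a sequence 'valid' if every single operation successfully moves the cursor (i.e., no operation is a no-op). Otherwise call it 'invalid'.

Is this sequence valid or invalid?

After 1 (lastChild): div
After 2 (firstChild): span
After 3 (firstChild): article
After 4 (parentNode): span
After 5 (lastChild): article

Answer: valid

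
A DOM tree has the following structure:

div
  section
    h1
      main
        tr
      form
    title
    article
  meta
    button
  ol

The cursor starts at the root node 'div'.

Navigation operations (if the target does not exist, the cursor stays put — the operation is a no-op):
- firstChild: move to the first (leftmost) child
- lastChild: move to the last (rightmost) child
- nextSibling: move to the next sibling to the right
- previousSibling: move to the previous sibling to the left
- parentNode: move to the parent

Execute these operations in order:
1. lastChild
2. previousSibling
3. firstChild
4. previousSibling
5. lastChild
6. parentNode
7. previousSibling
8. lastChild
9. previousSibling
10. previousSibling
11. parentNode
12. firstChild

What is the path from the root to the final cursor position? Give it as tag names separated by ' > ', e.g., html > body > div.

After 1 (lastChild): ol
After 2 (previousSibling): meta
After 3 (firstChild): button
After 4 (previousSibling): button (no-op, stayed)
After 5 (lastChild): button (no-op, stayed)
After 6 (parentNode): meta
After 7 (previousSibling): section
After 8 (lastChild): article
After 9 (previousSibling): title
After 10 (previousSibling): h1
After 11 (parentNode): section
After 12 (firstChild): h1

Answer: div > section > h1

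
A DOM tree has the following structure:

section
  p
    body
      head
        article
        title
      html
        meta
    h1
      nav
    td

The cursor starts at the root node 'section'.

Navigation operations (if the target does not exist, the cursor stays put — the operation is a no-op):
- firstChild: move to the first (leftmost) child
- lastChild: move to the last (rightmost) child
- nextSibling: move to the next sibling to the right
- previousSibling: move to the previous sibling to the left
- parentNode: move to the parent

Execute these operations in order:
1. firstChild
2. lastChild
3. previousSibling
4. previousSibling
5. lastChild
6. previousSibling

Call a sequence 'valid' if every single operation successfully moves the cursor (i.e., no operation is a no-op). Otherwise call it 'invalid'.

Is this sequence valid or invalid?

After 1 (firstChild): p
After 2 (lastChild): td
After 3 (previousSibling): h1
After 4 (previousSibling): body
After 5 (lastChild): html
After 6 (previousSibling): head

Answer: valid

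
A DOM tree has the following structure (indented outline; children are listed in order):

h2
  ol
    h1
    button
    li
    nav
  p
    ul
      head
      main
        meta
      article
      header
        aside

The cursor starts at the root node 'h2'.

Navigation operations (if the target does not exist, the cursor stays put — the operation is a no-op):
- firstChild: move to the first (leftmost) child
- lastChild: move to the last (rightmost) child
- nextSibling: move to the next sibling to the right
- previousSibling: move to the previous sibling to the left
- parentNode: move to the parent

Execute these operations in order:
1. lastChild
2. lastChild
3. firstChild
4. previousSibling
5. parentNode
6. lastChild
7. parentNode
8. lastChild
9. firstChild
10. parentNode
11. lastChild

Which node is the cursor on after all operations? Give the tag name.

Answer: aside

Derivation:
After 1 (lastChild): p
After 2 (lastChild): ul
After 3 (firstChild): head
After 4 (previousSibling): head (no-op, stayed)
After 5 (parentNode): ul
After 6 (lastChild): header
After 7 (parentNode): ul
After 8 (lastChild): header
After 9 (firstChild): aside
After 10 (parentNode): header
After 11 (lastChild): aside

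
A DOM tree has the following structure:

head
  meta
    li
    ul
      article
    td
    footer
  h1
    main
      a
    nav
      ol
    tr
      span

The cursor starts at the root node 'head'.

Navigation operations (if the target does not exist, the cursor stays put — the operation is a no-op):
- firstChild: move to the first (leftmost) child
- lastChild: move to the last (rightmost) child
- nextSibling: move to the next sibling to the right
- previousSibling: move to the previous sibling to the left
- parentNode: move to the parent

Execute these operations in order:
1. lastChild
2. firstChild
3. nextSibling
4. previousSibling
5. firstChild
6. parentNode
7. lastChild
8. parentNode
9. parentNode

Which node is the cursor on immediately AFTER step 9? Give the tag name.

After 1 (lastChild): h1
After 2 (firstChild): main
After 3 (nextSibling): nav
After 4 (previousSibling): main
After 5 (firstChild): a
After 6 (parentNode): main
After 7 (lastChild): a
After 8 (parentNode): main
After 9 (parentNode): h1

Answer: h1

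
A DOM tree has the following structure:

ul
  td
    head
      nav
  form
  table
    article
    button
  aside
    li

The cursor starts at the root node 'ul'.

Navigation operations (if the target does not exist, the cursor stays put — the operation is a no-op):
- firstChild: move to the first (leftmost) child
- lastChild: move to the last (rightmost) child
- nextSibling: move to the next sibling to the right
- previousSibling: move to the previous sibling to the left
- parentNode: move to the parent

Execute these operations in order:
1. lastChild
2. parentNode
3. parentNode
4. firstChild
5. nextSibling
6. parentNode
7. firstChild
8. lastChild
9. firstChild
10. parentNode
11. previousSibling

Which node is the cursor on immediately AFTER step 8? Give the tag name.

Answer: head

Derivation:
After 1 (lastChild): aside
After 2 (parentNode): ul
After 3 (parentNode): ul (no-op, stayed)
After 4 (firstChild): td
After 5 (nextSibling): form
After 6 (parentNode): ul
After 7 (firstChild): td
After 8 (lastChild): head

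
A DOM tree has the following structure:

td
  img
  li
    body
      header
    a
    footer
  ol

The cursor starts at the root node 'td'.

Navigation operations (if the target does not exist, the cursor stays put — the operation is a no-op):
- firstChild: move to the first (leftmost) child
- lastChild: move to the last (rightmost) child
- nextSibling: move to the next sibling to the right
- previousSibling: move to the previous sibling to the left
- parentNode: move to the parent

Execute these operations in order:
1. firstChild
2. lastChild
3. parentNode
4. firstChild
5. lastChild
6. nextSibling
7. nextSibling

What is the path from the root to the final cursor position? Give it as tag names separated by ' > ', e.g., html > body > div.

Answer: td > ol

Derivation:
After 1 (firstChild): img
After 2 (lastChild): img (no-op, stayed)
After 3 (parentNode): td
After 4 (firstChild): img
After 5 (lastChild): img (no-op, stayed)
After 6 (nextSibling): li
After 7 (nextSibling): ol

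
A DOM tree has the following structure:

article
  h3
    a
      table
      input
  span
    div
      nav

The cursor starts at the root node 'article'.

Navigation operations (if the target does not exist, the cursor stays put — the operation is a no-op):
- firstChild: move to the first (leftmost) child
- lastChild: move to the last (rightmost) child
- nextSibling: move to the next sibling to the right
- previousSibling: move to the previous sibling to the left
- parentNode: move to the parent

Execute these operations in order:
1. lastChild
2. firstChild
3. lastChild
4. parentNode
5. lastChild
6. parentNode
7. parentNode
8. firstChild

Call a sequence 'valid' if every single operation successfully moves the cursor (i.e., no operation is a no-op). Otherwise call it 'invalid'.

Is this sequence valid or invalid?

Answer: valid

Derivation:
After 1 (lastChild): span
After 2 (firstChild): div
After 3 (lastChild): nav
After 4 (parentNode): div
After 5 (lastChild): nav
After 6 (parentNode): div
After 7 (parentNode): span
After 8 (firstChild): div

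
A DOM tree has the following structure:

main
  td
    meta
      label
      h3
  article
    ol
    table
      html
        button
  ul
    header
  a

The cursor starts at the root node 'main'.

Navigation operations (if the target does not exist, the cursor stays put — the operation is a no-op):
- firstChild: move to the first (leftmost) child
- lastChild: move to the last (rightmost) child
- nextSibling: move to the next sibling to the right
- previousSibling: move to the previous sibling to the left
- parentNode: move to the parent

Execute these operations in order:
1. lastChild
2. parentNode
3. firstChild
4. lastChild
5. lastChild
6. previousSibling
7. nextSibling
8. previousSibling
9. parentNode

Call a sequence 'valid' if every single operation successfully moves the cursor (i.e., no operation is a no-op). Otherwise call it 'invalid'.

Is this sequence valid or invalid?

Answer: valid

Derivation:
After 1 (lastChild): a
After 2 (parentNode): main
After 3 (firstChild): td
After 4 (lastChild): meta
After 5 (lastChild): h3
After 6 (previousSibling): label
After 7 (nextSibling): h3
After 8 (previousSibling): label
After 9 (parentNode): meta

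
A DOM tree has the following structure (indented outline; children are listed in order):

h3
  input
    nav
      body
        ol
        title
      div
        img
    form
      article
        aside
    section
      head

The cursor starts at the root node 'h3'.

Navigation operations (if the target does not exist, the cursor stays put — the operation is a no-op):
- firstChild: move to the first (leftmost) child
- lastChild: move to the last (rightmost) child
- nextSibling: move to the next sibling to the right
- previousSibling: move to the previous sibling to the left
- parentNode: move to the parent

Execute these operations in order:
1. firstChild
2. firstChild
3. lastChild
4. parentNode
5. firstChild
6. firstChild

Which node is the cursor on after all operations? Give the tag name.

After 1 (firstChild): input
After 2 (firstChild): nav
After 3 (lastChild): div
After 4 (parentNode): nav
After 5 (firstChild): body
After 6 (firstChild): ol

Answer: ol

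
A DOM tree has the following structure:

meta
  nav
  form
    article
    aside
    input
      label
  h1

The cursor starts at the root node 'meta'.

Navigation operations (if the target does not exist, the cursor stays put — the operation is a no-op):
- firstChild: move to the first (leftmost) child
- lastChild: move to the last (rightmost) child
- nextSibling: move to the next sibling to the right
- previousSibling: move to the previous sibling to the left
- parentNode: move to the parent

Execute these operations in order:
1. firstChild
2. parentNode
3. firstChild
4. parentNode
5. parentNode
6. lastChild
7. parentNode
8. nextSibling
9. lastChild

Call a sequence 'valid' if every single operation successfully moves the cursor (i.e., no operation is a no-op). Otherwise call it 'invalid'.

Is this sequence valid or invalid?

Answer: invalid

Derivation:
After 1 (firstChild): nav
After 2 (parentNode): meta
After 3 (firstChild): nav
After 4 (parentNode): meta
After 5 (parentNode): meta (no-op, stayed)
After 6 (lastChild): h1
After 7 (parentNode): meta
After 8 (nextSibling): meta (no-op, stayed)
After 9 (lastChild): h1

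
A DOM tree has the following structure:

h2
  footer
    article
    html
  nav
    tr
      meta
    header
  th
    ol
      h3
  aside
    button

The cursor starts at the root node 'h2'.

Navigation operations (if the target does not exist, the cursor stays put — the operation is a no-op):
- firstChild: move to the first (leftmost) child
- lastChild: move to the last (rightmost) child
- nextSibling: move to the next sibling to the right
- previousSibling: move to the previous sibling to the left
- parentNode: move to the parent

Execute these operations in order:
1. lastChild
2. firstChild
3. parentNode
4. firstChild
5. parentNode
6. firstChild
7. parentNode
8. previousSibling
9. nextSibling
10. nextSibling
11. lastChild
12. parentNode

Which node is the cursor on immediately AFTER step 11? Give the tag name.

Answer: button

Derivation:
After 1 (lastChild): aside
After 2 (firstChild): button
After 3 (parentNode): aside
After 4 (firstChild): button
After 5 (parentNode): aside
After 6 (firstChild): button
After 7 (parentNode): aside
After 8 (previousSibling): th
After 9 (nextSibling): aside
After 10 (nextSibling): aside (no-op, stayed)
After 11 (lastChild): button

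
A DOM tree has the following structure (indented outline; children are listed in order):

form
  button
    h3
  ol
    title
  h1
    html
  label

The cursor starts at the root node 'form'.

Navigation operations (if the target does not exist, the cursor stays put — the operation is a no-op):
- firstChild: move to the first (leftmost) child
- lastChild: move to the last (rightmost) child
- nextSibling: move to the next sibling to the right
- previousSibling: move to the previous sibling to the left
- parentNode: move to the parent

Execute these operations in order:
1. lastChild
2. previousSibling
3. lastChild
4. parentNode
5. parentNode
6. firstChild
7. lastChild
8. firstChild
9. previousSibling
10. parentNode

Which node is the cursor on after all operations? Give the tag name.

Answer: button

Derivation:
After 1 (lastChild): label
After 2 (previousSibling): h1
After 3 (lastChild): html
After 4 (parentNode): h1
After 5 (parentNode): form
After 6 (firstChild): button
After 7 (lastChild): h3
After 8 (firstChild): h3 (no-op, stayed)
After 9 (previousSibling): h3 (no-op, stayed)
After 10 (parentNode): button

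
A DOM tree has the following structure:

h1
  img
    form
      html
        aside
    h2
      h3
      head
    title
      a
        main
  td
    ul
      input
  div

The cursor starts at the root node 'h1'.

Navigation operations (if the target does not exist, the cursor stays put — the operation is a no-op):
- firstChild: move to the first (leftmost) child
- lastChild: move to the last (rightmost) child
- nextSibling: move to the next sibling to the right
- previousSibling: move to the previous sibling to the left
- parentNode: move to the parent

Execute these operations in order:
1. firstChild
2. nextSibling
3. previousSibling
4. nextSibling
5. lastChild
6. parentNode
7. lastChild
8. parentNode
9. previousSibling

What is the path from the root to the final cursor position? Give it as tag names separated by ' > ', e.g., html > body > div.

After 1 (firstChild): img
After 2 (nextSibling): td
After 3 (previousSibling): img
After 4 (nextSibling): td
After 5 (lastChild): ul
After 6 (parentNode): td
After 7 (lastChild): ul
After 8 (parentNode): td
After 9 (previousSibling): img

Answer: h1 > img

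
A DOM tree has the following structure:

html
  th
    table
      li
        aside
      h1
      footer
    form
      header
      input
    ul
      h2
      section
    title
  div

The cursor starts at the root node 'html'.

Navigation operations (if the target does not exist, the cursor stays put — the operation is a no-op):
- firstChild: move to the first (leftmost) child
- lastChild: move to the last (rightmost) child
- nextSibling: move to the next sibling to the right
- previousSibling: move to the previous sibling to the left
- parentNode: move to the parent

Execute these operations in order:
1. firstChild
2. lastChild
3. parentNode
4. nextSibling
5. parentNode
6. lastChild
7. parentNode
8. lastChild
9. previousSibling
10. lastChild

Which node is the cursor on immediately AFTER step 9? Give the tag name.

Answer: th

Derivation:
After 1 (firstChild): th
After 2 (lastChild): title
After 3 (parentNode): th
After 4 (nextSibling): div
After 5 (parentNode): html
After 6 (lastChild): div
After 7 (parentNode): html
After 8 (lastChild): div
After 9 (previousSibling): th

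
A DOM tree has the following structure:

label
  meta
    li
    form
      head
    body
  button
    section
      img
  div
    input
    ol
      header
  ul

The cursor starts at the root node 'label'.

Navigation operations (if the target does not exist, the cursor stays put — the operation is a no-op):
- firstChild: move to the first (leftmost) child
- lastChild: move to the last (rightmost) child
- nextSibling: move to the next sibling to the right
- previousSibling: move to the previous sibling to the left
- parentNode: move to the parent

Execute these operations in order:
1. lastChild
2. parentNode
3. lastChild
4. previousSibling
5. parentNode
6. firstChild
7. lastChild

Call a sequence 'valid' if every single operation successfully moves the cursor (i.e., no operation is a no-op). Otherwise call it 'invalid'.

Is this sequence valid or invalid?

After 1 (lastChild): ul
After 2 (parentNode): label
After 3 (lastChild): ul
After 4 (previousSibling): div
After 5 (parentNode): label
After 6 (firstChild): meta
After 7 (lastChild): body

Answer: valid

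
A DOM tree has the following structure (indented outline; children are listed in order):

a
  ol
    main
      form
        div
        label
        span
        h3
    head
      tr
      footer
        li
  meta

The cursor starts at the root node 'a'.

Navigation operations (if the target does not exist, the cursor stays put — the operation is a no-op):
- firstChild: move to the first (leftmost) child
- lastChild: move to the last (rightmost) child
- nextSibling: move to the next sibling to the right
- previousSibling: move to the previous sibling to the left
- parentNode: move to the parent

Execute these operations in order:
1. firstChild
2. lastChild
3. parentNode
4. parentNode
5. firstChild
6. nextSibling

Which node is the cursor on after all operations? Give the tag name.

After 1 (firstChild): ol
After 2 (lastChild): head
After 3 (parentNode): ol
After 4 (parentNode): a
After 5 (firstChild): ol
After 6 (nextSibling): meta

Answer: meta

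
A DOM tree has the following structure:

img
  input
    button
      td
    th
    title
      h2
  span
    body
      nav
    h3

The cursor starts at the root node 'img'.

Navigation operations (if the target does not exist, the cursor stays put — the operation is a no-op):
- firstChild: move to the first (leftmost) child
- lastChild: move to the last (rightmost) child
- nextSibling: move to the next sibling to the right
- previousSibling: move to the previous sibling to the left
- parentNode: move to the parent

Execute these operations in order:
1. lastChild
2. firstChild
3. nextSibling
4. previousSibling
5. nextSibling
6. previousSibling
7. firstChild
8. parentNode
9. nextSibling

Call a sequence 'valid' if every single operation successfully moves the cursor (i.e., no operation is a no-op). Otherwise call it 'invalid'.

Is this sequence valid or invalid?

Answer: valid

Derivation:
After 1 (lastChild): span
After 2 (firstChild): body
After 3 (nextSibling): h3
After 4 (previousSibling): body
After 5 (nextSibling): h3
After 6 (previousSibling): body
After 7 (firstChild): nav
After 8 (parentNode): body
After 9 (nextSibling): h3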